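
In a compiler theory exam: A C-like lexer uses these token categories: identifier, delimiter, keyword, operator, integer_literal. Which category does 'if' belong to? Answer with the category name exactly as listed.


Token: 'if'
Checking categories:
  identifier: no
  integer_literal: no
  operator: no
  keyword: YES
  delimiter: no
Category: keyword

keyword


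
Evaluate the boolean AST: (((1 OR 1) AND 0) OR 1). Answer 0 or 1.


Step 1: Evaluate inner node
  1 OR 1 = 1
Step 2: Evaluate next node
  1 AND 0 = 0
Step 3: Evaluate root node
  0 OR 1 = 1

1


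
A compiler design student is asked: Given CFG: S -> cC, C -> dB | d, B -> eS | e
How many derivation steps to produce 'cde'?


Grammar: S -> cC, C -> dB | d, B -> eS | e
Deriving 'cde':
Step 1: S -> cC => cC
Step 2: C -> dB => cdB
Step 3: B -> e => cde
Total derivation steps: 3

3


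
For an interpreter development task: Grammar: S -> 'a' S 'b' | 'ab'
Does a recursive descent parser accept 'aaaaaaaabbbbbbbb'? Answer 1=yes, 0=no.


Grammar accepts strings of the form a^n b^n (n >= 1)
Word: 'aaaaaaaabbbbbbbb'
Counting: 8 a's and 8 b's
Check: 8 == 8? Yes
Derivation (S -> aSb applied 7 time(s), then S -> ab): S => aSb => aaSbb => aaaSbbb => aaaaSbbbb => aaaaaSbbbbb => aaaaaaSbbbbbb => aaaaaaaSbbbbbbb => aaaaaaaabbbbbbbb
Accepted

1


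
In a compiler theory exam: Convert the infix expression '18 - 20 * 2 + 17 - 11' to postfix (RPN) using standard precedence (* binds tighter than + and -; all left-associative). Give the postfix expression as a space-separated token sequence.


Applying the shunting-yard algorithm:
  Operand 18 -> output
  Push '-' onto operator stack -> op-stack: [-]
  Operand 20 -> output
  Push '*' onto operator stack -> op-stack: [-, *]
  Operand 2 -> output
  See '+' (prec 1); top '*' (prec 2) >= it -> pop '*' to output
  See '+' (prec 1); top '-' (prec 1) >= it -> pop '-' to output
  Push '+' onto operator stack -> op-stack: [+]
  Operand 17 -> output
  See '-' (prec 1); top '+' (prec 1) >= it -> pop '+' to output
  Push '-' onto operator stack -> op-stack: [-]
  Operand 11 -> output
  End of input: pop '-' to output
Postfix result: 18 20 2 * - 17 + 11 -

18 20 2 * - 17 + 11 -


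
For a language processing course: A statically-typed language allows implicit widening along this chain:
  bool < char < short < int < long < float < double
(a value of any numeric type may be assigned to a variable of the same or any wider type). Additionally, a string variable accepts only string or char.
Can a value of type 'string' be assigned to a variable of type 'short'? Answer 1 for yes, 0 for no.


Target variable type: short
Source value type: string
Rule: string cannot widen to any numeric type
Result: 0

0


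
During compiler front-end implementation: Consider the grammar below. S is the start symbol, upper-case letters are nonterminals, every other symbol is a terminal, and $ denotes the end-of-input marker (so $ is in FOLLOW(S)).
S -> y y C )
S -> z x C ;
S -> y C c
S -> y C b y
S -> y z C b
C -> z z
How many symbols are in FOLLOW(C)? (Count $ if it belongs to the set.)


S is the start symbol and does not occur in any rule body, so FOLLOW(S) = {$}.
Examining every occurrence of C in a rule body:
  S -> y y C ) : C is followed by terminal ')' -> add ')'
  S -> z x C ; : C is followed by terminal ';' -> add ';'
  S -> y C c : C is followed by terminal 'c' -> add 'c'
  S -> y C b y : C is followed by terminal 'b' -> add 'b'
  S -> y z C b : C is followed by terminal 'b' -> add 'b' (already in the set)
  C -> z z : C does not occur in the body -> contributes nothing
FOLLOW(C) = {), ;, b, c}
Count: 4

4


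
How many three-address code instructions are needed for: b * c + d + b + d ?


Expression: b * c + d + b + d
Generating three-address code (respecting * over +/- precedence):
  Instruction 1: t1 = b * c
  Instruction 2: t2 = t1 + d
  Instruction 3: t3 = t2 + b
  Instruction 4: t4 = t3 + d
Total instructions: 4

4


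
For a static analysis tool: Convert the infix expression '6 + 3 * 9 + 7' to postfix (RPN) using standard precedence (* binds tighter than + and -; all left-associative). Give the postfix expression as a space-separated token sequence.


Applying the shunting-yard algorithm:
  Operand 6 -> output
  Push '+' onto operator stack -> op-stack: [+]
  Operand 3 -> output
  Push '*' onto operator stack -> op-stack: [+, *]
  Operand 9 -> output
  See '+' (prec 1); top '*' (prec 2) >= it -> pop '*' to output
  See '+' (prec 1); top '+' (prec 1) >= it -> pop '+' to output
  Push '+' onto operator stack -> op-stack: [+]
  Operand 7 -> output
  End of input: pop '+' to output
Postfix result: 6 3 9 * + 7 +

6 3 9 * + 7 +


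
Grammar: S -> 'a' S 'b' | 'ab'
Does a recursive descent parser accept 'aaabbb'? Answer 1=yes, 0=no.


Grammar accepts strings of the form a^n b^n (n >= 1)
Word: 'aaabbb'
Counting: 3 a's and 3 b's
Check: 3 == 3? Yes
Derivation (S -> aSb applied 2 time(s), then S -> ab): S => aSb => aaSbb => aaabbb
Accepted

1


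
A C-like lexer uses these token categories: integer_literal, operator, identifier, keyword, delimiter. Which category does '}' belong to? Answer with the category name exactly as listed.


Token: '}'
Checking categories:
  identifier: no
  integer_literal: no
  operator: no
  keyword: no
  delimiter: YES
Category: delimiter

delimiter


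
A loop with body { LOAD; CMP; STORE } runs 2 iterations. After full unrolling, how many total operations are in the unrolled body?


Loop body operations: LOAD, CMP, STORE (3 ops per iteration)
Unrolling 2 iterations:
  Iteration 1: LOAD, CMP, STORE (3 ops)
  Iteration 2: LOAD, CMP, STORE (3 ops)
Total: 2 iterations * 3 ops/iter = 6 operations

6


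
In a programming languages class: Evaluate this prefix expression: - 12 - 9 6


Parsing prefix expression: - 12 - 9 6
Step 1: Innermost operation '- 9 6'
  9 - 6 = 3
Step 2: Outer operation '- 12 [3]'
  12 - 3 = 9

9


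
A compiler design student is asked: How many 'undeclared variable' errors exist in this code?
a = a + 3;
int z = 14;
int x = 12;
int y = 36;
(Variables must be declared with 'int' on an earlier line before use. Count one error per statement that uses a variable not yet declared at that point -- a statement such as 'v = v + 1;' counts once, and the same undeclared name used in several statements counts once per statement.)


Scanning code line by line:
  Line 1: use 'a' -> ERROR (undeclared)
  Line 2: declare 'z' -> declared = ['z']
  Line 3: declare 'x' -> declared = ['x', 'z']
  Line 4: declare 'y' -> declared = ['x', 'y', 'z']
Total undeclared variable errors: 1

1


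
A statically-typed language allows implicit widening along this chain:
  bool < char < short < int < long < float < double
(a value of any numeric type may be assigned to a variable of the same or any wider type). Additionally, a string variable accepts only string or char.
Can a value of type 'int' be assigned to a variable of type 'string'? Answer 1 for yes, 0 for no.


Target variable type: string
Source value type: int
Rule: string accepts only {string, char}
  source 'int' in {string, char}? No
Result: 0

0


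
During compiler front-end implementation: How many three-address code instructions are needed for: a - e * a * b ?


Expression: a - e * a * b
Generating three-address code (respecting * over +/- precedence):
  Instruction 1: t1 = e * a
  Instruction 2: t2 = t1 * b
  Instruction 3: t3 = a - t2
Total instructions: 3

3


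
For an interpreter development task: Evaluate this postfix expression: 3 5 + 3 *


Processing tokens left to right:
Push 3, Push 5
Pop 3 and 5, compute 3 + 5 = 8, push 8
Push 3
Pop 8 and 3, compute 8 * 3 = 24, push 24
Stack result: 24

24


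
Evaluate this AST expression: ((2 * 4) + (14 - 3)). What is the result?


Expression: ((2 * 4) + (14 - 3))
Evaluating step by step:
  2 * 4 = 8
  14 - 3 = 11
  8 + 11 = 19
Result: 19

19


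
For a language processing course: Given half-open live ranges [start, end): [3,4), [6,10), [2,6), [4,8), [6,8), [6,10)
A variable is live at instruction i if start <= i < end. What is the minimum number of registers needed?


Live ranges:
  Var0: [3, 4)
  Var1: [6, 10)
  Var2: [2, 6)
  Var3: [4, 8)
  Var4: [6, 8)
  Var5: [6, 10)
Sweep-line events (position, delta, active):
  pos=2 start -> active=1
  pos=3 start -> active=2
  pos=4 end -> active=1
  pos=4 start -> active=2
  pos=6 end -> active=1
  pos=6 start -> active=2
  pos=6 start -> active=3
  pos=6 start -> active=4
  pos=8 end -> active=3
  pos=8 end -> active=2
  pos=10 end -> active=1
  pos=10 end -> active=0
Maximum simultaneous active: 4
Minimum registers needed: 4

4


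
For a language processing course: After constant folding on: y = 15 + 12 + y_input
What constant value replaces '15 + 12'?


Identifying constant sub-expression:
  Original: y = 15 + 12 + y_input
  15 and 12 are both compile-time constants
  Evaluating: 15 + 12 = 27
  After folding: y = 27 + y_input

27


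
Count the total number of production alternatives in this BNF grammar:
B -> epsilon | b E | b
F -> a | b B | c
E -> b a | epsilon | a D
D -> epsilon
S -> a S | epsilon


Counting alternatives per rule:
  B: 3 alternative(s)
  F: 3 alternative(s)
  E: 3 alternative(s)
  D: 1 alternative(s)
  S: 2 alternative(s)
Sum: 3 + 3 + 3 + 1 + 2 = 12

12


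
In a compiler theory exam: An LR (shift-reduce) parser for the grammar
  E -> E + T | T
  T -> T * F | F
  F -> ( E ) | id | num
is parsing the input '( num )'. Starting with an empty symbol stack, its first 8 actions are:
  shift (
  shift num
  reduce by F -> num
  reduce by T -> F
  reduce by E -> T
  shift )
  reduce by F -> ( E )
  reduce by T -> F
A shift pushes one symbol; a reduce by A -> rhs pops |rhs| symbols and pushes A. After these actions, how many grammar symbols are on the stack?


Tracking the symbol stack through each action:
  Action 1: shift '(' : push -> stack = [(] (size 1)
  Action 2: shift 'num' : push -> stack = [(, num] (size 2)
  Action 3: reduce by F -> num : pop 1, push F -> stack = [(, F] (size 2)
  Action 4: reduce by T -> F : pop 1, push T -> stack = [(, T] (size 2)
  Action 5: reduce by E -> T : pop 1, push E -> stack = [(, E] (size 2)
  Action 6: shift ')' : push -> stack = [(, E, )] (size 3)
  Action 7: reduce by F -> ( E ) : pop 3, push F -> stack = [F] (size 1)
  Action 8: reduce by T -> F : pop 1, push T -> stack = [T] (size 1)
Final stack size: 1

1


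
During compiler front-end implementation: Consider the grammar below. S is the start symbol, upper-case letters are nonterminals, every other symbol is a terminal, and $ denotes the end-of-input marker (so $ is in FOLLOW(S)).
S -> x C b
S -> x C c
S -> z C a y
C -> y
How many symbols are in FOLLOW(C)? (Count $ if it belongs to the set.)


S is the start symbol and does not occur in any rule body, so FOLLOW(S) = {$}.
Examining every occurrence of C in a rule body:
  S -> x C b : C is followed by terminal 'b' -> add 'b'
  S -> x C c : C is followed by terminal 'c' -> add 'c'
  S -> z C a y : C is followed by terminal 'a' -> add 'a'
  C -> y : C does not occur in the body -> contributes nothing
FOLLOW(C) = {a, b, c}
Count: 3

3


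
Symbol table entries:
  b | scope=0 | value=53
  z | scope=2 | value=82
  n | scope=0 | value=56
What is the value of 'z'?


Searching symbol table for 'z':
  b | scope=0 | value=53
  z | scope=2 | value=82 <- MATCH
  n | scope=0 | value=56
Found 'z' at scope 2 with value 82

82


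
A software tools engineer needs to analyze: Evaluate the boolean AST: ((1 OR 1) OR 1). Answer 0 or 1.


Step 1: Evaluate inner node
  1 OR 1 = 1
Step 2: Evaluate root node
  1 OR 1 = 1

1


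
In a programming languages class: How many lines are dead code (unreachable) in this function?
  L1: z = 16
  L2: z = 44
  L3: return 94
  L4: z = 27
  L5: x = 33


Analyzing control flow:
  L1: reachable (before return)
  L2: reachable (before return)
  L3: reachable (return statement)
  L4: DEAD (after return at L3)
  L5: DEAD (after return at L3)
Return at L3, total lines = 5
Dead lines: L4 through L5
Count: 2

2


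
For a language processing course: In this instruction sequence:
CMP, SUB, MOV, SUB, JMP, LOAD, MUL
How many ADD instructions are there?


Scanning instruction sequence for ADD:
  Position 1: CMP
  Position 2: SUB
  Position 3: MOV
  Position 4: SUB
  Position 5: JMP
  Position 6: LOAD
  Position 7: MUL
Matches at positions: []
Total ADD count: 0

0


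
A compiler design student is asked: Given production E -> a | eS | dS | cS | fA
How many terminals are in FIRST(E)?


Production: E -> a | eS | dS | cS | fA
Examining each alternative for leading terminals:
  E -> a : first terminal = 'a'
  E -> eS : first terminal = 'e'
  E -> dS : first terminal = 'd'
  E -> cS : first terminal = 'c'
  E -> fA : first terminal = 'f'
FIRST(E) = {a, c, d, e, f}
Count: 5

5


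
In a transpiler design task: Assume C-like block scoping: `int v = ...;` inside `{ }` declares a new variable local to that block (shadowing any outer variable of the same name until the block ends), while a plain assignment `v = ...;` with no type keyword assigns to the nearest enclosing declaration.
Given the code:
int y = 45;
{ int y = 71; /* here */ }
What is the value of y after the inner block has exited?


Analyzing scoping rules:
Outer scope: declares y = 45
Inner block: 'int y = 71;' declares a NEW y that shadows the outer one
When the block exits the inner y goes out of scope; the outer y was never modified -> 45
Result: 45

45


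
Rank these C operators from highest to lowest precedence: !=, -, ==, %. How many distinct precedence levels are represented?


Looking up precedence for each operator:
  != -> precedence 3
  - -> precedence 5
  == -> precedence 3
  % -> precedence 6
Sorted highest to lowest: %, -, !=, ==
Distinct precedence values: [6, 5, 3]
Number of distinct levels: 3

3


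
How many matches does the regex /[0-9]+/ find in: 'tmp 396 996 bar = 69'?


Pattern: /[0-9]+/ (int literals)
Input: 'tmp 396 996 bar = 69'
Scanning for matches:
  Match 1: '396'
  Match 2: '996'
  Match 3: '69'
Total matches: 3

3


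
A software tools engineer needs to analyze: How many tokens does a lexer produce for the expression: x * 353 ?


Scanning 'x * 353'
Token 1: 'x' -> identifier
Token 2: '*' -> operator
Token 3: '353' -> integer_literal
Total tokens: 3

3


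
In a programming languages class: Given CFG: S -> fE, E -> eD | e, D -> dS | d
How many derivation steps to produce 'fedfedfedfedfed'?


Grammar: S -> fE, E -> eD | e, D -> dS | d
Deriving 'fedfedfedfedfed':
Step 1: S -> fE => fE
Step 2: E -> eD => feD
Step 3: D -> dS => fedS
Step 4: S -> fE => fedfE
Step 5: E -> eD => fedfeD
Step 6: D -> dS => fedfedS
Step 7: S -> fE => fedfedfE
Step 8: E -> eD => fedfedfeD
Step 9: D -> dS => fedfedfedS
Step 10: S -> fE => fedfedfedfE
Step 11: E -> eD => fedfedfedfeD
Step 12: D -> dS => fedfedfedfedS
Step 13: S -> fE => fedfedfedfedfE
Step 14: E -> eD => fedfedfedfedfeD
Step 15: D -> d => fedfedfedfedfed
Total derivation steps: 15

15


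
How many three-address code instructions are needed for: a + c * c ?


Expression: a + c * c
Generating three-address code (respecting * over +/- precedence):
  Instruction 1: t1 = c * c
  Instruction 2: t2 = a + t1
Total instructions: 2

2


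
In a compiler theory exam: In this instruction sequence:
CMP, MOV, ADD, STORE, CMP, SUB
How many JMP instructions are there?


Scanning instruction sequence for JMP:
  Position 1: CMP
  Position 2: MOV
  Position 3: ADD
  Position 4: STORE
  Position 5: CMP
  Position 6: SUB
Matches at positions: []
Total JMP count: 0

0


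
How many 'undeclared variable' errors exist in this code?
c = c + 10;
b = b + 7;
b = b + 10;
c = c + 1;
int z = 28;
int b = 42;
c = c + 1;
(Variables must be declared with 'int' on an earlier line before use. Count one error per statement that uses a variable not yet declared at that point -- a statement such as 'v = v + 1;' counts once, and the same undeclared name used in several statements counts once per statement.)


Scanning code line by line:
  Line 1: use 'c' -> ERROR (undeclared)
  Line 2: use 'b' -> ERROR (undeclared)
  Line 3: use 'b' -> ERROR (undeclared)
  Line 4: use 'c' -> ERROR (undeclared)
  Line 5: declare 'z' -> declared = ['z']
  Line 6: declare 'b' -> declared = ['b', 'z']
  Line 7: use 'c' -> ERROR (undeclared)
Total undeclared variable errors: 5

5


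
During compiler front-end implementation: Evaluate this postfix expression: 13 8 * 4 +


Processing tokens left to right:
Push 13, Push 8
Pop 13 and 8, compute 13 * 8 = 104, push 104
Push 4
Pop 104 and 4, compute 104 + 4 = 108, push 108
Stack result: 108

108


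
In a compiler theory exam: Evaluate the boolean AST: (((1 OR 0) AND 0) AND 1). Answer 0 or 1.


Step 1: Evaluate inner node
  1 OR 0 = 1
Step 2: Evaluate next node
  1 AND 0 = 0
Step 3: Evaluate root node
  0 AND 1 = 0

0


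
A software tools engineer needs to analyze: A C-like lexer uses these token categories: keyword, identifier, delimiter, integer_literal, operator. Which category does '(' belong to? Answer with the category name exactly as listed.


Token: '('
Checking categories:
  identifier: no
  integer_literal: no
  operator: no
  keyword: no
  delimiter: YES
Category: delimiter

delimiter


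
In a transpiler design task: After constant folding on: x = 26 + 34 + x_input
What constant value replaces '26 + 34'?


Identifying constant sub-expression:
  Original: x = 26 + 34 + x_input
  26 and 34 are both compile-time constants
  Evaluating: 26 + 34 = 60
  After folding: x = 60 + x_input

60


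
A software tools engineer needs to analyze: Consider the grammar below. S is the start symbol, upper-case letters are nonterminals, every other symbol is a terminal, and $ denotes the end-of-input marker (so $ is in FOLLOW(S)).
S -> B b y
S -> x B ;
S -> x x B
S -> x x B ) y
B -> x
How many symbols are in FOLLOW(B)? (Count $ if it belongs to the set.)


S is the start symbol and does not occur in any rule body, so FOLLOW(S) = {$}.
Examining every occurrence of B in a rule body:
  S -> B b y : B is followed by terminal 'b' -> add 'b'
  S -> x B ; : B is followed by terminal ';' -> add ';'
  S -> x x B : B is at the right end -> add FOLLOW(S) = {$}
  S -> x x B ) y : B is followed by terminal ')' -> add ')'
  B -> x : B does not occur in the body -> contributes nothing
FOLLOW(B) = {), ;, b, $}
Count: 4

4


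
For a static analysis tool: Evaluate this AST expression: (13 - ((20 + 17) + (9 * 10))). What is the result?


Expression: (13 - ((20 + 17) + (9 * 10)))
Evaluating step by step:
  20 + 17 = 37
  9 * 10 = 90
  37 + 90 = 127
  13 - 127 = -114
Result: -114

-114


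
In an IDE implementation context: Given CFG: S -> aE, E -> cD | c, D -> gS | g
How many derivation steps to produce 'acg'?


Grammar: S -> aE, E -> cD | c, D -> gS | g
Deriving 'acg':
Step 1: S -> aE => aE
Step 2: E -> cD => acD
Step 3: D -> g => acg
Total derivation steps: 3

3


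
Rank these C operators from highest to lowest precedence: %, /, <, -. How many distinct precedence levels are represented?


Looking up precedence for each operator:
  % -> precedence 6
  / -> precedence 6
  < -> precedence 4
  - -> precedence 5
Sorted highest to lowest: %, /, -, <
Distinct precedence values: [6, 5, 4]
Number of distinct levels: 3

3


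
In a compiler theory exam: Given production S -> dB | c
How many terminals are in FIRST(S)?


Production: S -> dB | c
Examining each alternative for leading terminals:
  S -> dB : first terminal = 'd'
  S -> c : first terminal = 'c'
FIRST(S) = {c, d}
Count: 2

2


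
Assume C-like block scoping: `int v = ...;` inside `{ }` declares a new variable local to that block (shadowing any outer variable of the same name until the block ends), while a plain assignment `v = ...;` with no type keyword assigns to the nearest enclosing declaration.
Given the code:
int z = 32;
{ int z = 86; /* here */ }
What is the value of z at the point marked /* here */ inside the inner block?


Analyzing scoping rules:
Outer scope: declares z = 32
Inner block: 'int z = 86;' declares a NEW z that shadows the outer one
Inside the block the inner declaration is in scope -> 86
Result: 86

86


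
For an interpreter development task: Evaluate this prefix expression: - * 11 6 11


Parsing prefix expression: - * 11 6 11
Step 1: Innermost operation '* 11 6'
  11 * 6 = 66
Step 2: Outer operation '- [66] 11'
  66 - 11 = 55

55


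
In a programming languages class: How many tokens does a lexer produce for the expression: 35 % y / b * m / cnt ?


Scanning '35 % y / b * m / cnt'
Token 1: '35' -> integer_literal
Token 2: '%' -> operator
Token 3: 'y' -> identifier
Token 4: '/' -> operator
Token 5: 'b' -> identifier
Token 6: '*' -> operator
Token 7: 'm' -> identifier
Token 8: '/' -> operator
Token 9: 'cnt' -> identifier
Total tokens: 9

9


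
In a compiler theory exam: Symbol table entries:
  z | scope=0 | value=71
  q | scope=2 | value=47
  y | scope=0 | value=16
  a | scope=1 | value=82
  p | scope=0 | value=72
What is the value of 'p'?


Searching symbol table for 'p':
  z | scope=0 | value=71
  q | scope=2 | value=47
  y | scope=0 | value=16
  a | scope=1 | value=82
  p | scope=0 | value=72 <- MATCH
Found 'p' at scope 0 with value 72

72


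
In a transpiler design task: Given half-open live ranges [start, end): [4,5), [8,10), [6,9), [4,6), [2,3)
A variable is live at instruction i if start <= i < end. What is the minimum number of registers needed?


Live ranges:
  Var0: [4, 5)
  Var1: [8, 10)
  Var2: [6, 9)
  Var3: [4, 6)
  Var4: [2, 3)
Sweep-line events (position, delta, active):
  pos=2 start -> active=1
  pos=3 end -> active=0
  pos=4 start -> active=1
  pos=4 start -> active=2
  pos=5 end -> active=1
  pos=6 end -> active=0
  pos=6 start -> active=1
  pos=8 start -> active=2
  pos=9 end -> active=1
  pos=10 end -> active=0
Maximum simultaneous active: 2
Minimum registers needed: 2

2


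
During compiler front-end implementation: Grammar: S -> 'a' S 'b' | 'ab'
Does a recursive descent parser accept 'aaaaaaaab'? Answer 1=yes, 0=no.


Grammar accepts strings of the form a^n b^n (n >= 1)
Word: 'aaaaaaaab'
Counting: 8 a's and 1 b's
Check: 8 == 1? No
Mismatch: a-count != b-count
Rejected

0


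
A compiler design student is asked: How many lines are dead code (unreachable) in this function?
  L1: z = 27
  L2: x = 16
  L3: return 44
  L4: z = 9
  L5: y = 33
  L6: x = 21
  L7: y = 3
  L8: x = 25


Analyzing control flow:
  L1: reachable (before return)
  L2: reachable (before return)
  L3: reachable (return statement)
  L4: DEAD (after return at L3)
  L5: DEAD (after return at L3)
  L6: DEAD (after return at L3)
  L7: DEAD (after return at L3)
  L8: DEAD (after return at L3)
Return at L3, total lines = 8
Dead lines: L4 through L8
Count: 5

5


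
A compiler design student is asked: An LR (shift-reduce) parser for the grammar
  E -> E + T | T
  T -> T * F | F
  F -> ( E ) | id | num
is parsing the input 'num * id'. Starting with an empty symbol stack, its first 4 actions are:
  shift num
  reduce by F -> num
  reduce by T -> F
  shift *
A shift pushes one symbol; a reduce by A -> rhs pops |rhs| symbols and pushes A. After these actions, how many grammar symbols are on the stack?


Tracking the symbol stack through each action:
  Action 1: shift 'num' : push -> stack = [num] (size 1)
  Action 2: reduce by F -> num : pop 1, push F -> stack = [F] (size 1)
  Action 3: reduce by T -> F : pop 1, push T -> stack = [T] (size 1)
  Action 4: shift '*' : push -> stack = [T, *] (size 2)
Final stack size: 2

2


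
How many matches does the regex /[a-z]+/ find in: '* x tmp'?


Pattern: /[a-z]+/ (identifiers)
Input: '* x tmp'
Scanning for matches:
  Match 1: 'x'
  Match 2: 'tmp'
Total matches: 2

2


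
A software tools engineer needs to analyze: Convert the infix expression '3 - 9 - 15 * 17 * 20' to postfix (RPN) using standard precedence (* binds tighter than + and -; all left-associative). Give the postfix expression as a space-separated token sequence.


Applying the shunting-yard algorithm:
  Operand 3 -> output
  Push '-' onto operator stack -> op-stack: [-]
  Operand 9 -> output
  See '-' (prec 1); top '-' (prec 1) >= it -> pop '-' to output
  Push '-' onto operator stack -> op-stack: [-]
  Operand 15 -> output
  Push '*' onto operator stack -> op-stack: [-, *]
  Operand 17 -> output
  See '*' (prec 2); top '*' (prec 2) >= it -> pop '*' to output
  Push '*' onto operator stack -> op-stack: [-, *]
  Operand 20 -> output
  End of input: pop '*' to output
  End of input: pop '-' to output
Postfix result: 3 9 - 15 17 * 20 * -

3 9 - 15 17 * 20 * -


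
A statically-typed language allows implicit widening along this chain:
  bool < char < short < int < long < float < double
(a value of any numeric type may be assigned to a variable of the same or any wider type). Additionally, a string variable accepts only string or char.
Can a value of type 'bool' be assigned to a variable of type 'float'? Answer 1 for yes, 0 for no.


Target variable type: float
Source value type: bool
Numeric ranks: bool=0, float=5
Widening allowed iff rank(source) <= rank(target): 0 <= 5? Yes
Result: 1

1


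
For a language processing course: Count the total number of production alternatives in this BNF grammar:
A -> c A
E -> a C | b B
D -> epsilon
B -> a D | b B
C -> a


Counting alternatives per rule:
  A: 1 alternative(s)
  E: 2 alternative(s)
  D: 1 alternative(s)
  B: 2 alternative(s)
  C: 1 alternative(s)
Sum: 1 + 2 + 1 + 2 + 1 = 7

7


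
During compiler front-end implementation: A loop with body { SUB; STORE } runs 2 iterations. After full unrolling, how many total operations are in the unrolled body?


Loop body operations: SUB, STORE (2 ops per iteration)
Unrolling 2 iterations:
  Iteration 1: SUB, STORE (2 ops)
  Iteration 2: SUB, STORE (2 ops)
Total: 2 iterations * 2 ops/iter = 4 operations

4


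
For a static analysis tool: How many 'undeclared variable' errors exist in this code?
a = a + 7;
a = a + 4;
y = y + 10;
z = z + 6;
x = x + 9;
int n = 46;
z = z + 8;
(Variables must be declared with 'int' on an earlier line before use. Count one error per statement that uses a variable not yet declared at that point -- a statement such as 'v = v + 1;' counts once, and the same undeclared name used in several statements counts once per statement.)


Scanning code line by line:
  Line 1: use 'a' -> ERROR (undeclared)
  Line 2: use 'a' -> ERROR (undeclared)
  Line 3: use 'y' -> ERROR (undeclared)
  Line 4: use 'z' -> ERROR (undeclared)
  Line 5: use 'x' -> ERROR (undeclared)
  Line 6: declare 'n' -> declared = ['n']
  Line 7: use 'z' -> ERROR (undeclared)
Total undeclared variable errors: 6

6


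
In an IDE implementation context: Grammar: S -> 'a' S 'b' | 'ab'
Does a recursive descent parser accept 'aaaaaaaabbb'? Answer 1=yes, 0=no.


Grammar accepts strings of the form a^n b^n (n >= 1)
Word: 'aaaaaaaabbb'
Counting: 8 a's and 3 b's
Check: 8 == 3? No
Mismatch: a-count != b-count
Rejected

0


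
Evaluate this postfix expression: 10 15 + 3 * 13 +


Processing tokens left to right:
Push 10, Push 15
Pop 10 and 15, compute 10 + 15 = 25, push 25
Push 3
Pop 25 and 3, compute 25 * 3 = 75, push 75
Push 13
Pop 75 and 13, compute 75 + 13 = 88, push 88
Stack result: 88

88


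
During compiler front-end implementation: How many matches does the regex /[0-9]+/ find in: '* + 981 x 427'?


Pattern: /[0-9]+/ (int literals)
Input: '* + 981 x 427'
Scanning for matches:
  Match 1: '981'
  Match 2: '427'
Total matches: 2

2


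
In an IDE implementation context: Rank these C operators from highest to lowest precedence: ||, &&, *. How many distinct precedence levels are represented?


Looking up precedence for each operator:
  || -> precedence 1
  && -> precedence 2
  * -> precedence 6
Sorted highest to lowest: *, &&, ||
Distinct precedence values: [6, 2, 1]
Number of distinct levels: 3

3


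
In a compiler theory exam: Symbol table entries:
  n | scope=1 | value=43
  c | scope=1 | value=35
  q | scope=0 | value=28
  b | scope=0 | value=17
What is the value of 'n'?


Searching symbol table for 'n':
  n | scope=1 | value=43 <- MATCH
  c | scope=1 | value=35
  q | scope=0 | value=28
  b | scope=0 | value=17
Found 'n' at scope 1 with value 43

43


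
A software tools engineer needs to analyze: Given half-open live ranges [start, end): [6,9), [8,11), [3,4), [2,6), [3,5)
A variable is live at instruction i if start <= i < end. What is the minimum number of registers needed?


Live ranges:
  Var0: [6, 9)
  Var1: [8, 11)
  Var2: [3, 4)
  Var3: [2, 6)
  Var4: [3, 5)
Sweep-line events (position, delta, active):
  pos=2 start -> active=1
  pos=3 start -> active=2
  pos=3 start -> active=3
  pos=4 end -> active=2
  pos=5 end -> active=1
  pos=6 end -> active=0
  pos=6 start -> active=1
  pos=8 start -> active=2
  pos=9 end -> active=1
  pos=11 end -> active=0
Maximum simultaneous active: 3
Minimum registers needed: 3

3


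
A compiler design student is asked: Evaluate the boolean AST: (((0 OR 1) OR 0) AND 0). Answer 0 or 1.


Step 1: Evaluate inner node
  0 OR 1 = 1
Step 2: Evaluate next node
  1 OR 0 = 1
Step 3: Evaluate root node
  1 AND 0 = 0

0


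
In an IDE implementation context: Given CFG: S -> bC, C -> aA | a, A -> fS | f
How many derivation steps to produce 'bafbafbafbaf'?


Grammar: S -> bC, C -> aA | a, A -> fS | f
Deriving 'bafbafbafbaf':
Step 1: S -> bC => bC
Step 2: C -> aA => baA
Step 3: A -> fS => bafS
Step 4: S -> bC => bafbC
Step 5: C -> aA => bafbaA
Step 6: A -> fS => bafbafS
Step 7: S -> bC => bafbafbC
Step 8: C -> aA => bafbafbaA
Step 9: A -> fS => bafbafbafS
Step 10: S -> bC => bafbafbafbC
Step 11: C -> aA => bafbafbafbaA
Step 12: A -> f => bafbafbafbaf
Total derivation steps: 12

12


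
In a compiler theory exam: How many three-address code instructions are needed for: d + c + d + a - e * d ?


Expression: d + c + d + a - e * d
Generating three-address code (respecting * over +/- precedence):
  Instruction 1: t1 = e * d
  Instruction 2: t2 = d + c
  Instruction 3: t3 = t2 + d
  Instruction 4: t4 = t3 + a
  Instruction 5: t5 = t4 - t1
Total instructions: 5

5


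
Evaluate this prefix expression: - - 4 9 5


Parsing prefix expression: - - 4 9 5
Step 1: Innermost operation '- 4 9'
  4 - 9 = -5
Step 2: Outer operation '- [-5] 5'
  -5 - 5 = -10

-10


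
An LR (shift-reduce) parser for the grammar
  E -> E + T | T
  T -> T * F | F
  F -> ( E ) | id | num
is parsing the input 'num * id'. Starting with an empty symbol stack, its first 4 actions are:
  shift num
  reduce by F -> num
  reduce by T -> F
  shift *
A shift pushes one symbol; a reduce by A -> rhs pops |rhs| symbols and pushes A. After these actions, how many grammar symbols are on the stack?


Tracking the symbol stack through each action:
  Action 1: shift 'num' : push -> stack = [num] (size 1)
  Action 2: reduce by F -> num : pop 1, push F -> stack = [F] (size 1)
  Action 3: reduce by T -> F : pop 1, push T -> stack = [T] (size 1)
  Action 4: shift '*' : push -> stack = [T, *] (size 2)
Final stack size: 2

2


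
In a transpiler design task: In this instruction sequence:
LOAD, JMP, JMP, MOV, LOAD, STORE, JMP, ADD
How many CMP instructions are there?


Scanning instruction sequence for CMP:
  Position 1: LOAD
  Position 2: JMP
  Position 3: JMP
  Position 4: MOV
  Position 5: LOAD
  Position 6: STORE
  Position 7: JMP
  Position 8: ADD
Matches at positions: []
Total CMP count: 0

0


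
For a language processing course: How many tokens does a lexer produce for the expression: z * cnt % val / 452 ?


Scanning 'z * cnt % val / 452'
Token 1: 'z' -> identifier
Token 2: '*' -> operator
Token 3: 'cnt' -> identifier
Token 4: '%' -> operator
Token 5: 'val' -> identifier
Token 6: '/' -> operator
Token 7: '452' -> integer_literal
Total tokens: 7

7


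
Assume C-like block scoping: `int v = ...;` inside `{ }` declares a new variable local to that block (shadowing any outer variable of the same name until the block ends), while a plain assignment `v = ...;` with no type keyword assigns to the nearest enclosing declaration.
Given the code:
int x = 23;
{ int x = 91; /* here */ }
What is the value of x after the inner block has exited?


Analyzing scoping rules:
Outer scope: declares x = 23
Inner block: 'int x = 91;' declares a NEW x that shadows the outer one
When the block exits the inner x goes out of scope; the outer x was never modified -> 23
Result: 23

23


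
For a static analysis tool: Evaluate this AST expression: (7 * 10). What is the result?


Expression: (7 * 10)
Evaluating step by step:
  7 * 10 = 70
Result: 70

70


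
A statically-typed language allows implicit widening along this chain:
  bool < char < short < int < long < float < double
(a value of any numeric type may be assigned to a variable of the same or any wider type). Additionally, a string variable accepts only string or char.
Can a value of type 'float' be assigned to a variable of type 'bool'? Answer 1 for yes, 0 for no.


Target variable type: bool
Source value type: float
Numeric ranks: float=5, bool=0
Widening allowed iff rank(source) <= rank(target): 5 <= 0? No
Result: 0

0


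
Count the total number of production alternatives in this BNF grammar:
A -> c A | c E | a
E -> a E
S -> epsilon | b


Counting alternatives per rule:
  A: 3 alternative(s)
  E: 1 alternative(s)
  S: 2 alternative(s)
Sum: 3 + 1 + 2 = 6

6


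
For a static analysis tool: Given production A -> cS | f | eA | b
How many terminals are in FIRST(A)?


Production: A -> cS | f | eA | b
Examining each alternative for leading terminals:
  A -> cS : first terminal = 'c'
  A -> f : first terminal = 'f'
  A -> eA : first terminal = 'e'
  A -> b : first terminal = 'b'
FIRST(A) = {b, c, e, f}
Count: 4

4


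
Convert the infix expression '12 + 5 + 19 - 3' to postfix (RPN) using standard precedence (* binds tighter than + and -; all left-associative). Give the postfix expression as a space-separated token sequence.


Applying the shunting-yard algorithm:
  Operand 12 -> output
  Push '+' onto operator stack -> op-stack: [+]
  Operand 5 -> output
  See '+' (prec 1); top '+' (prec 1) >= it -> pop '+' to output
  Push '+' onto operator stack -> op-stack: [+]
  Operand 19 -> output
  See '-' (prec 1); top '+' (prec 1) >= it -> pop '+' to output
  Push '-' onto operator stack -> op-stack: [-]
  Operand 3 -> output
  End of input: pop '-' to output
Postfix result: 12 5 + 19 + 3 -

12 5 + 19 + 3 -


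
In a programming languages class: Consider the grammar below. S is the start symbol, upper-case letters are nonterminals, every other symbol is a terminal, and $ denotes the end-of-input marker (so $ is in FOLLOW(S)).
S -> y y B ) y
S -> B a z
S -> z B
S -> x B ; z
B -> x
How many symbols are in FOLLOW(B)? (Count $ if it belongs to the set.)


S is the start symbol and does not occur in any rule body, so FOLLOW(S) = {$}.
Examining every occurrence of B in a rule body:
  S -> y y B ) y : B is followed by terminal ')' -> add ')'
  S -> B a z : B is followed by terminal 'a' -> add 'a'
  S -> z B : B is at the right end -> add FOLLOW(S) = {$}
  S -> x B ; z : B is followed by terminal ';' -> add ';'
  B -> x : B does not occur in the body -> contributes nothing
FOLLOW(B) = {), ;, a, $}
Count: 4

4


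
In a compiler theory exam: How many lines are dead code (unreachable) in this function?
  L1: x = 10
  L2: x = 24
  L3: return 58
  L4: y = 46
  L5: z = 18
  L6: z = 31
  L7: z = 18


Analyzing control flow:
  L1: reachable (before return)
  L2: reachable (before return)
  L3: reachable (return statement)
  L4: DEAD (after return at L3)
  L5: DEAD (after return at L3)
  L6: DEAD (after return at L3)
  L7: DEAD (after return at L3)
Return at L3, total lines = 7
Dead lines: L4 through L7
Count: 4

4


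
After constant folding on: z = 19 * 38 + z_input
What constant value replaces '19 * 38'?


Identifying constant sub-expression:
  Original: z = 19 * 38 + z_input
  19 and 38 are both compile-time constants
  Evaluating: 19 * 38 = 722
  After folding: z = 722 + z_input

722


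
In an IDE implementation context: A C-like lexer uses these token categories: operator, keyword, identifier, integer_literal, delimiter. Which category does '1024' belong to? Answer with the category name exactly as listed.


Token: '1024'
Checking categories:
  identifier: no
  integer_literal: YES
  operator: no
  keyword: no
  delimiter: no
Category: integer_literal

integer_literal


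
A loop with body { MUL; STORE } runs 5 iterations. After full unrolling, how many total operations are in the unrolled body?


Loop body operations: MUL, STORE (2 ops per iteration)
Unrolling 5 iterations:
  Iteration 1: MUL, STORE (2 ops)
  Iteration 2: MUL, STORE (2 ops)
  Iteration 3: MUL, STORE (2 ops)
  Iteration 4: MUL, STORE (2 ops)
  Iteration 5: MUL, STORE (2 ops)
Total: 5 iterations * 2 ops/iter = 10 operations

10


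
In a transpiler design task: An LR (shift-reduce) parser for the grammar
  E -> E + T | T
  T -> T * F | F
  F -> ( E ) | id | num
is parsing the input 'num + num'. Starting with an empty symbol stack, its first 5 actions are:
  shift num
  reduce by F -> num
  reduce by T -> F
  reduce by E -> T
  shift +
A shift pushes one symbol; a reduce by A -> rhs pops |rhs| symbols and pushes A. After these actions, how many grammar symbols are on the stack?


Tracking the symbol stack through each action:
  Action 1: shift 'num' : push -> stack = [num] (size 1)
  Action 2: reduce by F -> num : pop 1, push F -> stack = [F] (size 1)
  Action 3: reduce by T -> F : pop 1, push T -> stack = [T] (size 1)
  Action 4: reduce by E -> T : pop 1, push E -> stack = [E] (size 1)
  Action 5: shift '+' : push -> stack = [E, +] (size 2)
Final stack size: 2

2


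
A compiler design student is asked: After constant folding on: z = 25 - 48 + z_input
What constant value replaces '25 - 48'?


Identifying constant sub-expression:
  Original: z = 25 - 48 + z_input
  25 and 48 are both compile-time constants
  Evaluating: 25 - 48 = -23
  After folding: z = -23 + z_input

-23


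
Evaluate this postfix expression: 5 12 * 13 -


Processing tokens left to right:
Push 5, Push 12
Pop 5 and 12, compute 5 * 12 = 60, push 60
Push 13
Pop 60 and 13, compute 60 - 13 = 47, push 47
Stack result: 47

47


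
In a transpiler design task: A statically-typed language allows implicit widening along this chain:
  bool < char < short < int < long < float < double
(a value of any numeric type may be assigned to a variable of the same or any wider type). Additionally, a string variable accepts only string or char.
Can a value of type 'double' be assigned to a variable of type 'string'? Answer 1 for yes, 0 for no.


Target variable type: string
Source value type: double
Rule: string accepts only {string, char}
  source 'double' in {string, char}? No
Result: 0

0


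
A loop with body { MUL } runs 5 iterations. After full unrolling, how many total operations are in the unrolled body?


Loop body operations: MUL (1 op per iteration)
Unrolling 5 iterations:
  Iteration 1: MUL (1 ops)
  Iteration 2: MUL (1 ops)
  Iteration 3: MUL (1 ops)
  Iteration 4: MUL (1 ops)
  Iteration 5: MUL (1 ops)
Total: 5 iterations * 1 ops/iter = 5 operations

5


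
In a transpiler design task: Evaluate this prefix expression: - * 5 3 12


Parsing prefix expression: - * 5 3 12
Step 1: Innermost operation '* 5 3'
  5 * 3 = 15
Step 2: Outer operation '- [15] 12'
  15 - 12 = 3

3


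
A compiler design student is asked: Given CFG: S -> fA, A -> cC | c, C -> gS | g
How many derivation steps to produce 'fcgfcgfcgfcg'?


Grammar: S -> fA, A -> cC | c, C -> gS | g
Deriving 'fcgfcgfcgfcg':
Step 1: S -> fA => fA
Step 2: A -> cC => fcC
Step 3: C -> gS => fcgS
Step 4: S -> fA => fcgfA
Step 5: A -> cC => fcgfcC
Step 6: C -> gS => fcgfcgS
Step 7: S -> fA => fcgfcgfA
Step 8: A -> cC => fcgfcgfcC
Step 9: C -> gS => fcgfcgfcgS
Step 10: S -> fA => fcgfcgfcgfA
Step 11: A -> cC => fcgfcgfcgfcC
Step 12: C -> g => fcgfcgfcgfcg
Total derivation steps: 12

12
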